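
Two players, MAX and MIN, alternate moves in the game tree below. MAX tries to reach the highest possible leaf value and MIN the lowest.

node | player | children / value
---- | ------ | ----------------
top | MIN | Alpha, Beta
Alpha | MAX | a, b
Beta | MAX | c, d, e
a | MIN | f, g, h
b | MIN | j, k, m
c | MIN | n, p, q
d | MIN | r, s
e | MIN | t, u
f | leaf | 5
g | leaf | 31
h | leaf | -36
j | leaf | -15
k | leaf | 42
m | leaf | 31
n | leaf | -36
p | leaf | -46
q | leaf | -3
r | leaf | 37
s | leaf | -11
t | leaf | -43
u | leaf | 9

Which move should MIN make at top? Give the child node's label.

a (MIN): min(5, 31, -36) = -36
b (MIN): min(-15, 42, 31) = -15
Alpha (MAX): max(-36, -15) = -15
c (MIN): min(-36, -46, -3) = -46
d (MIN): min(37, -11) = -11
e (MIN): min(-43, 9) = -43
Beta (MAX): max(-46, -11, -43) = -11
top (MIN): min(-15, -11) = -15
MIN at top wants the lowest of {Alpha=-15, Beta=-11}, so chooses Alpha.

Alpha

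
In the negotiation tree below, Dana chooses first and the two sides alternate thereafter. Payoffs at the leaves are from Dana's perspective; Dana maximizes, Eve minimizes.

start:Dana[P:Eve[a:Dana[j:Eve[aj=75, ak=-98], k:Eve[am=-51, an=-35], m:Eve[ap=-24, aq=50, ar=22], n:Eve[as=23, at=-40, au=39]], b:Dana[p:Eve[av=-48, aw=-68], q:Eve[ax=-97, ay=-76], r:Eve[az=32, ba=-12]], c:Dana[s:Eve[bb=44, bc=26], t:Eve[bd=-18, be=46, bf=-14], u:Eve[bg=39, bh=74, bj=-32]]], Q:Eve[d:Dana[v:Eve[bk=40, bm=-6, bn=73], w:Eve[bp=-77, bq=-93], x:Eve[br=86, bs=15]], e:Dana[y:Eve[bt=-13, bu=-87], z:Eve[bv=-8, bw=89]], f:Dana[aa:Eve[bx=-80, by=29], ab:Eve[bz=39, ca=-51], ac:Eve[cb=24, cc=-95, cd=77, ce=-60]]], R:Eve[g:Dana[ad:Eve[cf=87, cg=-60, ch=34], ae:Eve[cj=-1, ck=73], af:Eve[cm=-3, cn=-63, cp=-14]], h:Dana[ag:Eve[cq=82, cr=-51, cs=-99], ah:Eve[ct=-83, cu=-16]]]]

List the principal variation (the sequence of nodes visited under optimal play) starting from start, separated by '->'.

j (Eve): min(75, -98) = -98
k (Eve): min(-51, -35) = -51
m (Eve): min(-24, 50, 22) = -24
n (Eve): min(23, -40, 39) = -40
a (Dana): max(-98, -51, -24, -40) = -24
p (Eve): min(-48, -68) = -68
q (Eve): min(-97, -76) = -97
r (Eve): min(32, -12) = -12
b (Dana): max(-68, -97, -12) = -12
s (Eve): min(44, 26) = 26
t (Eve): min(-18, 46, -14) = -18
u (Eve): min(39, 74, -32) = -32
c (Dana): max(26, -18, -32) = 26
P (Eve): min(-24, -12, 26) = -24
v (Eve): min(40, -6, 73) = -6
w (Eve): min(-77, -93) = -93
x (Eve): min(86, 15) = 15
d (Dana): max(-6, -93, 15) = 15
y (Eve): min(-13, -87) = -87
z (Eve): min(-8, 89) = -8
e (Dana): max(-87, -8) = -8
aa (Eve): min(-80, 29) = -80
ab (Eve): min(39, -51) = -51
ac (Eve): min(24, -95, 77, -60) = -95
f (Dana): max(-80, -51, -95) = -51
Q (Eve): min(15, -8, -51) = -51
ad (Eve): min(87, -60, 34) = -60
ae (Eve): min(-1, 73) = -1
af (Eve): min(-3, -63, -14) = -63
g (Dana): max(-60, -1, -63) = -1
ag (Eve): min(82, -51, -99) = -99
ah (Eve): min(-83, -16) = -83
h (Dana): max(-99, -83) = -83
R (Eve): min(-1, -83) = -83
start (Dana): max(-24, -51, -83) = -24
At start, Dana picks P (highest: -24).
At P, Eve picks a (lowest: -24).
At a, Dana picks m (highest: -24).
At m, Eve picks ap (lowest: -24).
Terminal value -24.

start -> P -> a -> m -> ap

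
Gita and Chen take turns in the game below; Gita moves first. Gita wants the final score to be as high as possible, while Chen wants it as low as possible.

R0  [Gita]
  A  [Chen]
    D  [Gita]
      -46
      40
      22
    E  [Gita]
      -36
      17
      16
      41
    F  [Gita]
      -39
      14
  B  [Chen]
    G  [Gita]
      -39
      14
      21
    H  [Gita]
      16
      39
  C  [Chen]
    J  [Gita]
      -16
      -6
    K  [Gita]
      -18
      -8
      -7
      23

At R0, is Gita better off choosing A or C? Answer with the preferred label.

D (Gita): max(-46, 40, 22) = 40
E (Gita): max(-36, 17, 16, 41) = 41
F (Gita): max(-39, 14) = 14
A (Chen): min(40, 41, 14) = 14
J (Gita): max(-16, -6) = -6
K (Gita): max(-18, -8, -7, 23) = 23
C (Chen): min(-6, 23) = -6
Gita prefers the higher value; A=14, C=-6. A is better since 14 > -6.

A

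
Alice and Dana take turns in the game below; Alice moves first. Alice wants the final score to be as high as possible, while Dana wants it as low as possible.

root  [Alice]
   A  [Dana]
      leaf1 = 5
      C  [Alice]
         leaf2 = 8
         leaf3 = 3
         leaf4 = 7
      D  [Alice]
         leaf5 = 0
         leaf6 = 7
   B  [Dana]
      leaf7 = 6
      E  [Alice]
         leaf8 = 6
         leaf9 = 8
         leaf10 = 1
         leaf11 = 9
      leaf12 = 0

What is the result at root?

C (Alice): max(8, 3, 7) = 8
D (Alice): max(0, 7) = 7
A (Dana): min(5, 8, 7) = 5
E (Alice): max(6, 8, 1, 9) = 9
B (Dana): min(6, 9, 0) = 0
root (Alice): max(5, 0) = 5

5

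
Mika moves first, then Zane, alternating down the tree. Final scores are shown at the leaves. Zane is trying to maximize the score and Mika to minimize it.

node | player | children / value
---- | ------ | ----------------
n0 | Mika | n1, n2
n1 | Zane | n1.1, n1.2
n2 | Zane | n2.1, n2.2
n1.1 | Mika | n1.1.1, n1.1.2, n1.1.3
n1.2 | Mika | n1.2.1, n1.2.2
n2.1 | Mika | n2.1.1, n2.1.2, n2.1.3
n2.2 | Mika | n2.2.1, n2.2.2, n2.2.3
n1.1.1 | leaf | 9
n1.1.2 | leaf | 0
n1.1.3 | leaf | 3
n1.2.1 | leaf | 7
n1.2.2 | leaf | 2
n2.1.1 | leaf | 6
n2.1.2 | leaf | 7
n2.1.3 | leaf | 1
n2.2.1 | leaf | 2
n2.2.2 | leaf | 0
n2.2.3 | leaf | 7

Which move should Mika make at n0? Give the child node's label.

n2

n1.1 (Mika): min(9, 0, 3) = 0
n1.2 (Mika): min(7, 2) = 2
n1 (Zane): max(0, 2) = 2
n2.1 (Mika): min(6, 7, 1) = 1
n2.2 (Mika): min(2, 0, 7) = 0
n2 (Zane): max(1, 0) = 1
n0 (Mika): min(2, 1) = 1
Mika at n0 wants the lowest of {n1=2, n2=1}, so chooses n2.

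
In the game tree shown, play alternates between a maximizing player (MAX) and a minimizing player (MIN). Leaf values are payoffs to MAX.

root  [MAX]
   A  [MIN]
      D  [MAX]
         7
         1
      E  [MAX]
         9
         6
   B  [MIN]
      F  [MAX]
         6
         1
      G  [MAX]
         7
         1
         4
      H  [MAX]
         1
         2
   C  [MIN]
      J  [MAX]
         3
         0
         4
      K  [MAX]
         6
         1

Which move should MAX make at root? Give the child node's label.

D (MAX): max(7, 1) = 7
E (MAX): max(9, 6) = 9
A (MIN): min(7, 9) = 7
F (MAX): max(6, 1) = 6
G (MAX): max(7, 1, 4) = 7
H (MAX): max(1, 2) = 2
B (MIN): min(6, 7, 2) = 2
J (MAX): max(3, 0, 4) = 4
K (MAX): max(6, 1) = 6
C (MIN): min(4, 6) = 4
root (MAX): max(7, 2, 4) = 7
MAX at root wants the highest of {A=7, B=2, C=4}, so chooses A.

A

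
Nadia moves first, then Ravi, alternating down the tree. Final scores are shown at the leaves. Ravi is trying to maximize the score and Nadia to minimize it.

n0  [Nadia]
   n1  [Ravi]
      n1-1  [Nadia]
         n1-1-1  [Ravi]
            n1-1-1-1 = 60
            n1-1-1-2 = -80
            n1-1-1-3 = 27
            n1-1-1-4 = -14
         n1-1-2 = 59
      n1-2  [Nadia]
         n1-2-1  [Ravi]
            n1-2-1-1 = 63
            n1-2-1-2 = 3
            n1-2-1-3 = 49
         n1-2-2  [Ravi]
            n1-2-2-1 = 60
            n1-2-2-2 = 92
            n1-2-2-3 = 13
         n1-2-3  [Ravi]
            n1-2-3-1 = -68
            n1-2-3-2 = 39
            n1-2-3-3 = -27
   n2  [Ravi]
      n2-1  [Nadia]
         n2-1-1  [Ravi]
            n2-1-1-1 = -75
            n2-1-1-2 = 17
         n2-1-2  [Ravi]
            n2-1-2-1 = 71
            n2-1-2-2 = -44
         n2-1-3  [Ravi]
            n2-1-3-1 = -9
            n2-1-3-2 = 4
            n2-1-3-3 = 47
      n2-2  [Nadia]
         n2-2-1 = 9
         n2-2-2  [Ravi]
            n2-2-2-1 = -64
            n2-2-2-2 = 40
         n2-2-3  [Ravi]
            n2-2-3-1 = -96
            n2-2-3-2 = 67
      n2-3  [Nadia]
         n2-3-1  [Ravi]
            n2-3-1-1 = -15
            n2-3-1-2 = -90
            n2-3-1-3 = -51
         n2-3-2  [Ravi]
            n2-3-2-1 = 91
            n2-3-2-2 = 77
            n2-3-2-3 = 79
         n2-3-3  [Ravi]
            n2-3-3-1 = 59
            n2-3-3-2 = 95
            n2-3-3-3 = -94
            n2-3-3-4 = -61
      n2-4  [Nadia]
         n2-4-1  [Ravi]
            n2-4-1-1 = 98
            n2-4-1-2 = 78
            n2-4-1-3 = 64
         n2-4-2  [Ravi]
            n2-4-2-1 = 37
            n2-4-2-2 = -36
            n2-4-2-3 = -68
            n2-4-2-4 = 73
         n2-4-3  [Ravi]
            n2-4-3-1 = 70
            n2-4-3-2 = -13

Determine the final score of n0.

n1-1-1 (Ravi): max(60, -80, 27, -14) = 60
n1-1 (Nadia): min(60, 59) = 59
n1-2-1 (Ravi): max(63, 3, 49) = 63
n1-2-2 (Ravi): max(60, 92, 13) = 92
n1-2-3 (Ravi): max(-68, 39, -27) = 39
n1-2 (Nadia): min(63, 92, 39) = 39
n1 (Ravi): max(59, 39) = 59
n2-1-1 (Ravi): max(-75, 17) = 17
n2-1-2 (Ravi): max(71, -44) = 71
n2-1-3 (Ravi): max(-9, 4, 47) = 47
n2-1 (Nadia): min(17, 71, 47) = 17
n2-2-2 (Ravi): max(-64, 40) = 40
n2-2-3 (Ravi): max(-96, 67) = 67
n2-2 (Nadia): min(9, 40, 67) = 9
n2-3-1 (Ravi): max(-15, -90, -51) = -15
n2-3-2 (Ravi): max(91, 77, 79) = 91
n2-3-3 (Ravi): max(59, 95, -94, -61) = 95
n2-3 (Nadia): min(-15, 91, 95) = -15
n2-4-1 (Ravi): max(98, 78, 64) = 98
n2-4-2 (Ravi): max(37, -36, -68, 73) = 73
n2-4-3 (Ravi): max(70, -13) = 70
n2-4 (Nadia): min(98, 73, 70) = 70
n2 (Ravi): max(17, 9, -15, 70) = 70
n0 (Nadia): min(59, 70) = 59

59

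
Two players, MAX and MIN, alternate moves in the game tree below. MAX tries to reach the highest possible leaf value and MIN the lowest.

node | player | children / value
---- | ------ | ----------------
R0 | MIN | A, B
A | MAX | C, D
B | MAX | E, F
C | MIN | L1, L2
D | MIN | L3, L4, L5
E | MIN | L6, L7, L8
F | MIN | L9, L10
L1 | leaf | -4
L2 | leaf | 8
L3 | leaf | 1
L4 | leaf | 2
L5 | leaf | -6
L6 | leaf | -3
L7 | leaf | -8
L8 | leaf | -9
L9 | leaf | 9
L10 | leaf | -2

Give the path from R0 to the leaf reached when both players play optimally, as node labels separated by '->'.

R0 -> A -> C -> L1

C (MIN): min(-4, 8) = -4
D (MIN): min(1, 2, -6) = -6
A (MAX): max(-4, -6) = -4
E (MIN): min(-3, -8, -9) = -9
F (MIN): min(9, -2) = -2
B (MAX): max(-9, -2) = -2
R0 (MIN): min(-4, -2) = -4
At R0, MIN picks A (lowest: -4).
At A, MAX picks C (highest: -4).
At C, MIN picks L1 (lowest: -4).
Terminal value -4.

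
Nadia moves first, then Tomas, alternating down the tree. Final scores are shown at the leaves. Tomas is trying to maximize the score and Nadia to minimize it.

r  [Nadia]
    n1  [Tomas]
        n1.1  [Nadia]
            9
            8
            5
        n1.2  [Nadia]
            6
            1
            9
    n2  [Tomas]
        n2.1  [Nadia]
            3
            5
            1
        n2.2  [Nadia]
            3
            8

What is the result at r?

3

n1.1 (Nadia): min(9, 8, 5) = 5
n1.2 (Nadia): min(6, 1, 9) = 1
n1 (Tomas): max(5, 1) = 5
n2.1 (Nadia): min(3, 5, 1) = 1
n2.2 (Nadia): min(3, 8) = 3
n2 (Tomas): max(1, 3) = 3
r (Nadia): min(5, 3) = 3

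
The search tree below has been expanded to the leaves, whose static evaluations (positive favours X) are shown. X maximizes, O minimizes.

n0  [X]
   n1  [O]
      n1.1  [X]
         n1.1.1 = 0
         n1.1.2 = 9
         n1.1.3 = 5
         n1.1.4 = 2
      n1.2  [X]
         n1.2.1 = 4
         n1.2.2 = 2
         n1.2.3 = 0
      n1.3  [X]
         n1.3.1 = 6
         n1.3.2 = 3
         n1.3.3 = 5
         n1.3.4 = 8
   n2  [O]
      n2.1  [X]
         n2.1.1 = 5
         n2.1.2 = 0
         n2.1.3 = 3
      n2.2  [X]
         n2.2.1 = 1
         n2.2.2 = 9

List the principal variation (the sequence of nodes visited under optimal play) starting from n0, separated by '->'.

n0 -> n2 -> n2.1 -> n2.1.1

n1.1 (X): max(0, 9, 5, 2) = 9
n1.2 (X): max(4, 2, 0) = 4
n1.3 (X): max(6, 3, 5, 8) = 8
n1 (O): min(9, 4, 8) = 4
n2.1 (X): max(5, 0, 3) = 5
n2.2 (X): max(1, 9) = 9
n2 (O): min(5, 9) = 5
n0 (X): max(4, 5) = 5
At n0, X picks n2 (highest: 5).
At n2, O picks n2.1 (lowest: 5).
At n2.1, X picks n2.1.1 (highest: 5).
Terminal value 5.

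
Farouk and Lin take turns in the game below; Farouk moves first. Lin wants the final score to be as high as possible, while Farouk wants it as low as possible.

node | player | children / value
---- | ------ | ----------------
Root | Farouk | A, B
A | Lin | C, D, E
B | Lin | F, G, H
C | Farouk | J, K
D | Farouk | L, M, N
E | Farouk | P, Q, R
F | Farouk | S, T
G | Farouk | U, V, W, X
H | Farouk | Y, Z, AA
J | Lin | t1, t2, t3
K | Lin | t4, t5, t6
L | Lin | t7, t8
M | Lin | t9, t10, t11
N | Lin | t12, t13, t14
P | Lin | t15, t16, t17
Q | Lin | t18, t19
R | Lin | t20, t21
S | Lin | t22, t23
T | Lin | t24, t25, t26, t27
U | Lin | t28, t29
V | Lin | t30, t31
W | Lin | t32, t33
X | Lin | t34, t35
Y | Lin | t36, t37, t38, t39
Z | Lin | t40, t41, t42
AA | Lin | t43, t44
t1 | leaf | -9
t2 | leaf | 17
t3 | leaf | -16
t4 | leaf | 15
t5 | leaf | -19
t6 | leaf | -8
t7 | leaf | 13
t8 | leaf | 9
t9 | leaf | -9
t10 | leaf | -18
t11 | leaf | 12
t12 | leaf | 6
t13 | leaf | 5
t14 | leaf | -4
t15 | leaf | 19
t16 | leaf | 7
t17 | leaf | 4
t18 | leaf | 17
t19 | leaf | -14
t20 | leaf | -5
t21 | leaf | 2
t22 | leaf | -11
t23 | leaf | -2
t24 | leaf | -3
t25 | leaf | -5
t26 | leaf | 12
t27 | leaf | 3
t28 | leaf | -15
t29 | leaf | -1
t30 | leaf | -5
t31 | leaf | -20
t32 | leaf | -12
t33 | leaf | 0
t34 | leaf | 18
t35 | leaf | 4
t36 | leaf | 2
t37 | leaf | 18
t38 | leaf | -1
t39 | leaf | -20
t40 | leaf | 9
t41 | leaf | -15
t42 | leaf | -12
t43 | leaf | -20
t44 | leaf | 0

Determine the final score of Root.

J (Lin): max(-9, 17, -16) = 17
K (Lin): max(15, -19, -8) = 15
C (Farouk): min(17, 15) = 15
L (Lin): max(13, 9) = 13
M (Lin): max(-9, -18, 12) = 12
N (Lin): max(6, 5, -4) = 6
D (Farouk): min(13, 12, 6) = 6
P (Lin): max(19, 7, 4) = 19
Q (Lin): max(17, -14) = 17
R (Lin): max(-5, 2) = 2
E (Farouk): min(19, 17, 2) = 2
A (Lin): max(15, 6, 2) = 15
S (Lin): max(-11, -2) = -2
T (Lin): max(-3, -5, 12, 3) = 12
F (Farouk): min(-2, 12) = -2
U (Lin): max(-15, -1) = -1
V (Lin): max(-5, -20) = -5
W (Lin): max(-12, 0) = 0
X (Lin): max(18, 4) = 18
G (Farouk): min(-1, -5, 0, 18) = -5
Y (Lin): max(2, 18, -1, -20) = 18
Z (Lin): max(9, -15, -12) = 9
AA (Lin): max(-20, 0) = 0
H (Farouk): min(18, 9, 0) = 0
B (Lin): max(-2, -5, 0) = 0
Root (Farouk): min(15, 0) = 0

0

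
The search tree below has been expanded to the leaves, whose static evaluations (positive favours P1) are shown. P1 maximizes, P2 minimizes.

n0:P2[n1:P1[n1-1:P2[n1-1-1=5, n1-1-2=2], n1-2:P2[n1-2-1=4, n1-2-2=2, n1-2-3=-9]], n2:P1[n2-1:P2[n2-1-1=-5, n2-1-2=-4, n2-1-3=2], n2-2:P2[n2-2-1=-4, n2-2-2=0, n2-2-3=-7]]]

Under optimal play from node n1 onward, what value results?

n1-1 (P2): min(5, 2) = 2
n1-2 (P2): min(4, 2, -9) = -9
n1 (P1): max(2, -9) = 2

2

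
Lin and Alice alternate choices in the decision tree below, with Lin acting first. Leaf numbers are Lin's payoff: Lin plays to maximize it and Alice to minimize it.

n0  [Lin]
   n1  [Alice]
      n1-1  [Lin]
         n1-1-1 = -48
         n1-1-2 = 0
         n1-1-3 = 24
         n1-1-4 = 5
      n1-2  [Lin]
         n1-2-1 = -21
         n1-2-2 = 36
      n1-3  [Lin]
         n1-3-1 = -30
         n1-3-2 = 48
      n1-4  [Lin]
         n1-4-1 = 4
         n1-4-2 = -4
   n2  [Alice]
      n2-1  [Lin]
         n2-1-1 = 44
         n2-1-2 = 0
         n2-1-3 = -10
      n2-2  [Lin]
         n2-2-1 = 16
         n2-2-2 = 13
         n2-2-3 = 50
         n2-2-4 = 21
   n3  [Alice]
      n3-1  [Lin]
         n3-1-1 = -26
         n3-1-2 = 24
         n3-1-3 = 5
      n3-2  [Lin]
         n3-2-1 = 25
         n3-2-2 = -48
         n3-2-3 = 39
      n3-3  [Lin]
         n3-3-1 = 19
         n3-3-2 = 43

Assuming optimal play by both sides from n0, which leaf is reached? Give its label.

n1-1 (Lin): max(-48, 0, 24, 5) = 24
n1-2 (Lin): max(-21, 36) = 36
n1-3 (Lin): max(-30, 48) = 48
n1-4 (Lin): max(4, -4) = 4
n1 (Alice): min(24, 36, 48, 4) = 4
n2-1 (Lin): max(44, 0, -10) = 44
n2-2 (Lin): max(16, 13, 50, 21) = 50
n2 (Alice): min(44, 50) = 44
n3-1 (Lin): max(-26, 24, 5) = 24
n3-2 (Lin): max(25, -48, 39) = 39
n3-3 (Lin): max(19, 43) = 43
n3 (Alice): min(24, 39, 43) = 24
n0 (Lin): max(4, 44, 24) = 44
At n0, Lin picks n2 (highest: 44).
At n2, Alice picks n2-1 (lowest: 44).
At n2-1, Lin picks n2-1-1 (highest: 44).
Terminal value 44.

n2-1-1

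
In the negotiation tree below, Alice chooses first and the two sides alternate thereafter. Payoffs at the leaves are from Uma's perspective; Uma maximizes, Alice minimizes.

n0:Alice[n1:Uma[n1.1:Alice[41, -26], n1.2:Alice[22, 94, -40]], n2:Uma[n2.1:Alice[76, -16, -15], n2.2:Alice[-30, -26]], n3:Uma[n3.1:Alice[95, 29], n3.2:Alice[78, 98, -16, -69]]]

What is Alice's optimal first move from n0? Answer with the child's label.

n1.1 (Alice): min(41, -26) = -26
n1.2 (Alice): min(22, 94, -40) = -40
n1 (Uma): max(-26, -40) = -26
n2.1 (Alice): min(76, -16, -15) = -16
n2.2 (Alice): min(-30, -26) = -30
n2 (Uma): max(-16, -30) = -16
n3.1 (Alice): min(95, 29) = 29
n3.2 (Alice): min(78, 98, -16, -69) = -69
n3 (Uma): max(29, -69) = 29
n0 (Alice): min(-26, -16, 29) = -26
Alice at n0 wants the lowest of {n1=-26, n2=-16, n3=29}, so chooses n1.

n1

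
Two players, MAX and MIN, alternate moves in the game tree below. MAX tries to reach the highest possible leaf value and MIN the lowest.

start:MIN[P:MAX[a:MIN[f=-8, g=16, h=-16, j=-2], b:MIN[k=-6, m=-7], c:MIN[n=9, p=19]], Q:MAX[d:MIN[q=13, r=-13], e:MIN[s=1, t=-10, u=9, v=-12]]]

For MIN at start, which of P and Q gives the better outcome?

a (MIN): min(-8, 16, -16, -2) = -16
b (MIN): min(-6, -7) = -7
c (MIN): min(9, 19) = 9
P (MAX): max(-16, -7, 9) = 9
d (MIN): min(13, -13) = -13
e (MIN): min(1, -10, 9, -12) = -12
Q (MAX): max(-13, -12) = -12
MIN prefers the lower value; P=9, Q=-12. Q is better since -12 < 9.

Q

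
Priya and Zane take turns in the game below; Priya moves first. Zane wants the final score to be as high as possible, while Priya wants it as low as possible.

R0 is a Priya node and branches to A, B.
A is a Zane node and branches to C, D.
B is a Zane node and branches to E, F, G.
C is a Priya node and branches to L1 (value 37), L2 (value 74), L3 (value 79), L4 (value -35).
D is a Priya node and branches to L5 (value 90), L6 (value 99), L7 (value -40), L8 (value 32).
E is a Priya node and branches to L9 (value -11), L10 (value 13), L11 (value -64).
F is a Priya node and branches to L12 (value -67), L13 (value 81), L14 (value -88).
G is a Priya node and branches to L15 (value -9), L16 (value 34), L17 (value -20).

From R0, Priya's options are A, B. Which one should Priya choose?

C (Priya): min(37, 74, 79, -35) = -35
D (Priya): min(90, 99, -40, 32) = -40
A (Zane): max(-35, -40) = -35
E (Priya): min(-11, 13, -64) = -64
F (Priya): min(-67, 81, -88) = -88
G (Priya): min(-9, 34, -20) = -20
B (Zane): max(-64, -88, -20) = -20
R0 (Priya): min(-35, -20) = -35
Priya at R0 wants the lowest of {A=-35, B=-20}, so chooses A.

A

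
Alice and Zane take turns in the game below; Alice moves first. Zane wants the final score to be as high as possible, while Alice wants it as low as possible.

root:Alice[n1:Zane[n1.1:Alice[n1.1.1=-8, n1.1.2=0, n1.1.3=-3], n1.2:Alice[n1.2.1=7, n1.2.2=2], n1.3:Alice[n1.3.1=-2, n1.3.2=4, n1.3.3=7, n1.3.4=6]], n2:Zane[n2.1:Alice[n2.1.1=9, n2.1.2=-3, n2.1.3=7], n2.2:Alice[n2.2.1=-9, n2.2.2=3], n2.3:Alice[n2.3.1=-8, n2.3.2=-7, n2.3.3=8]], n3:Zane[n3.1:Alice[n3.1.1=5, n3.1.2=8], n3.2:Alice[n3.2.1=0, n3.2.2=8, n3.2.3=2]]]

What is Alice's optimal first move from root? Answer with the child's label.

n1.1 (Alice): min(-8, 0, -3) = -8
n1.2 (Alice): min(7, 2) = 2
n1.3 (Alice): min(-2, 4, 7, 6) = -2
n1 (Zane): max(-8, 2, -2) = 2
n2.1 (Alice): min(9, -3, 7) = -3
n2.2 (Alice): min(-9, 3) = -9
n2.3 (Alice): min(-8, -7, 8) = -8
n2 (Zane): max(-3, -9, -8) = -3
n3.1 (Alice): min(5, 8) = 5
n3.2 (Alice): min(0, 8, 2) = 0
n3 (Zane): max(5, 0) = 5
root (Alice): min(2, -3, 5) = -3
Alice at root wants the lowest of {n1=2, n2=-3, n3=5}, so chooses n2.

n2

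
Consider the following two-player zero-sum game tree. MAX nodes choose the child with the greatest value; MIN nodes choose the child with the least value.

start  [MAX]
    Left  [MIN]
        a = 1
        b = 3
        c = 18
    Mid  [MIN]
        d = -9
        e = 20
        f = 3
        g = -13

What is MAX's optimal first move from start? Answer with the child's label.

Left

Left (MIN): min(1, 3, 18) = 1
Mid (MIN): min(-9, 20, 3, -13) = -13
start (MAX): max(1, -13) = 1
MAX at start wants the highest of {Left=1, Mid=-13}, so chooses Left.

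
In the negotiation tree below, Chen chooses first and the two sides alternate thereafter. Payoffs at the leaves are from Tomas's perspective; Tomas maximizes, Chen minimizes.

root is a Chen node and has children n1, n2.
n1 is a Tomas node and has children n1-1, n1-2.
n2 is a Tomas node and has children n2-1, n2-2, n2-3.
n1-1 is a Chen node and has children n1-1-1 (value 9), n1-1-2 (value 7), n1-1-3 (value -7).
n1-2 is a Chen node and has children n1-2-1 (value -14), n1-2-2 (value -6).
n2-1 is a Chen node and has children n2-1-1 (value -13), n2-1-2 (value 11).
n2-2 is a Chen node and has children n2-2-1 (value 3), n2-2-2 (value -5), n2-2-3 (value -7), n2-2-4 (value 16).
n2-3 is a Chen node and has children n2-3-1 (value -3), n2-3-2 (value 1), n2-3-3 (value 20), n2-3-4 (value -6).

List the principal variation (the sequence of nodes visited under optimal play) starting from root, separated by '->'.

n1-1 (Chen): min(9, 7, -7) = -7
n1-2 (Chen): min(-14, -6) = -14
n1 (Tomas): max(-7, -14) = -7
n2-1 (Chen): min(-13, 11) = -13
n2-2 (Chen): min(3, -5, -7, 16) = -7
n2-3 (Chen): min(-3, 1, 20, -6) = -6
n2 (Tomas): max(-13, -7, -6) = -6
root (Chen): min(-7, -6) = -7
At root, Chen picks n1 (lowest: -7).
At n1, Tomas picks n1-1 (highest: -7).
At n1-1, Chen picks n1-1-3 (lowest: -7).
Terminal value -7.

root -> n1 -> n1-1 -> n1-1-3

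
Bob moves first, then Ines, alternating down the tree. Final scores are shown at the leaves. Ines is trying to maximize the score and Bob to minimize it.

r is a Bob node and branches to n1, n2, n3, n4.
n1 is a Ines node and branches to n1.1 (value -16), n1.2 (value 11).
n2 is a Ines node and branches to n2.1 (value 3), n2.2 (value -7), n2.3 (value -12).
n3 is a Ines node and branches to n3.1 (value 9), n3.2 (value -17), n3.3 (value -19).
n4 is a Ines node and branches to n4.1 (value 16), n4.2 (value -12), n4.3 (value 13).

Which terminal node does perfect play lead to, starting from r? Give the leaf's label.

n2.1

n1 (Ines): max(-16, 11) = 11
n2 (Ines): max(3, -7, -12) = 3
n3 (Ines): max(9, -17, -19) = 9
n4 (Ines): max(16, -12, 13) = 16
r (Bob): min(11, 3, 9, 16) = 3
At r, Bob picks n2 (lowest: 3).
At n2, Ines picks n2.1 (highest: 3).
Terminal value 3.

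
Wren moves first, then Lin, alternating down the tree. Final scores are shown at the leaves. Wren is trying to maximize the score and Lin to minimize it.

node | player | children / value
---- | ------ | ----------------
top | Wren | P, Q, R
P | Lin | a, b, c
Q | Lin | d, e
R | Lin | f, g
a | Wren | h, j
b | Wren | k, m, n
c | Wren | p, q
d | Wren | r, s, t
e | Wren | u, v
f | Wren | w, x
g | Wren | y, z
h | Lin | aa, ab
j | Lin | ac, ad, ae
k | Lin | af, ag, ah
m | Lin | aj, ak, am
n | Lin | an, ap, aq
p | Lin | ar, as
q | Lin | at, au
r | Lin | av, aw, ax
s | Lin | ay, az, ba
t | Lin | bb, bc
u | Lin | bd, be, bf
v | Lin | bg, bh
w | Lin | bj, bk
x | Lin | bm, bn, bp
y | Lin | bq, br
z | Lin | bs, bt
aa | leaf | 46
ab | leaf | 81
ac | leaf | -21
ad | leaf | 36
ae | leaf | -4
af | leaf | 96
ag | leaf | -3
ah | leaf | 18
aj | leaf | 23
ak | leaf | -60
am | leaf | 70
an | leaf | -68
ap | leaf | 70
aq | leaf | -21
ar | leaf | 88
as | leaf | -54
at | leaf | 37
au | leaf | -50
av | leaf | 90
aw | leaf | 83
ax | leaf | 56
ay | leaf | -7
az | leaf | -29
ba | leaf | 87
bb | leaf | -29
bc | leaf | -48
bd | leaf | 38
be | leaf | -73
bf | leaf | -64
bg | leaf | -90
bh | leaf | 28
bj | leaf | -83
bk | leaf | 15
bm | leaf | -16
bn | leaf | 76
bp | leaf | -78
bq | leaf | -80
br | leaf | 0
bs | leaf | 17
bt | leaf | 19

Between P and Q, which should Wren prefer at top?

h (Lin): min(46, 81) = 46
j (Lin): min(-21, 36, -4) = -21
a (Wren): max(46, -21) = 46
k (Lin): min(96, -3, 18) = -3
m (Lin): min(23, -60, 70) = -60
n (Lin): min(-68, 70, -21) = -68
b (Wren): max(-3, -60, -68) = -3
p (Lin): min(88, -54) = -54
q (Lin): min(37, -50) = -50
c (Wren): max(-54, -50) = -50
P (Lin): min(46, -3, -50) = -50
r (Lin): min(90, 83, 56) = 56
s (Lin): min(-7, -29, 87) = -29
t (Lin): min(-29, -48) = -48
d (Wren): max(56, -29, -48) = 56
u (Lin): min(38, -73, -64) = -73
v (Lin): min(-90, 28) = -90
e (Wren): max(-73, -90) = -73
Q (Lin): min(56, -73) = -73
Wren prefers the higher value; P=-50, Q=-73. P is better since -50 > -73.

P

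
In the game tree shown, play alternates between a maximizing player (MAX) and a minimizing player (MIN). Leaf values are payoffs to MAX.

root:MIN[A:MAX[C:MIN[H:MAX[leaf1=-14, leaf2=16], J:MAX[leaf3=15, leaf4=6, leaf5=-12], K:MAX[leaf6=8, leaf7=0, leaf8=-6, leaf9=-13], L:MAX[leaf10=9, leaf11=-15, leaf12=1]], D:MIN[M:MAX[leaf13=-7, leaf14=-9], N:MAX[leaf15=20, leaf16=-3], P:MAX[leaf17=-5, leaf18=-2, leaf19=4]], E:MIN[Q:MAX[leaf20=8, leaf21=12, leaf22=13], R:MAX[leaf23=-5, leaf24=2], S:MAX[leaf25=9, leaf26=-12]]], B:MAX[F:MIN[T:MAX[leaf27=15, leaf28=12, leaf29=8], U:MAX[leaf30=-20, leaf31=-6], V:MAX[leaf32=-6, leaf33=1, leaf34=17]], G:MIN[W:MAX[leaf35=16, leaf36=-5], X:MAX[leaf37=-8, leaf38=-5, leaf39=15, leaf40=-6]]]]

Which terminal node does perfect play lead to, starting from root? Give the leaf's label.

H (MAX): max(-14, 16) = 16
J (MAX): max(15, 6, -12) = 15
K (MAX): max(8, 0, -6, -13) = 8
L (MAX): max(9, -15, 1) = 9
C (MIN): min(16, 15, 8, 9) = 8
M (MAX): max(-7, -9) = -7
N (MAX): max(20, -3) = 20
P (MAX): max(-5, -2, 4) = 4
D (MIN): min(-7, 20, 4) = -7
Q (MAX): max(8, 12, 13) = 13
R (MAX): max(-5, 2) = 2
S (MAX): max(9, -12) = 9
E (MIN): min(13, 2, 9) = 2
A (MAX): max(8, -7, 2) = 8
T (MAX): max(15, 12, 8) = 15
U (MAX): max(-20, -6) = -6
V (MAX): max(-6, 1, 17) = 17
F (MIN): min(15, -6, 17) = -6
W (MAX): max(16, -5) = 16
X (MAX): max(-8, -5, 15, -6) = 15
G (MIN): min(16, 15) = 15
B (MAX): max(-6, 15) = 15
root (MIN): min(8, 15) = 8
At root, MIN picks A (lowest: 8).
At A, MAX picks C (highest: 8).
At C, MIN picks K (lowest: 8).
At K, MAX picks leaf6 (highest: 8).
Terminal value 8.

leaf6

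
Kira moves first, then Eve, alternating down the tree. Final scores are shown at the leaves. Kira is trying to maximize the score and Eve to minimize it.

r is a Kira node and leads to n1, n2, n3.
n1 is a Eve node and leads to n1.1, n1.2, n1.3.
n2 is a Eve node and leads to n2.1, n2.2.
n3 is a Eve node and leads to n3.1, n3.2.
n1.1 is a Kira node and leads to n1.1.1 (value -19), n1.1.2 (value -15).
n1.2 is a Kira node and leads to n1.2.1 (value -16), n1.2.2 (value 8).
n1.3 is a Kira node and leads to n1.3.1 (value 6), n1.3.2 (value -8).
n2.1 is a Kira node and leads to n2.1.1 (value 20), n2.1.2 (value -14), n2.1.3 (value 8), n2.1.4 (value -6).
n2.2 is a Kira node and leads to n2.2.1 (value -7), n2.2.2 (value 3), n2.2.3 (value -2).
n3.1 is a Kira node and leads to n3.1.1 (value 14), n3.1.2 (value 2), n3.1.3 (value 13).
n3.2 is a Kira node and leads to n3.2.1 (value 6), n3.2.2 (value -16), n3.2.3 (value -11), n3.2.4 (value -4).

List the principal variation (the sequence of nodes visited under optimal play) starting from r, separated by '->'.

n1.1 (Kira): max(-19, -15) = -15
n1.2 (Kira): max(-16, 8) = 8
n1.3 (Kira): max(6, -8) = 6
n1 (Eve): min(-15, 8, 6) = -15
n2.1 (Kira): max(20, -14, 8, -6) = 20
n2.2 (Kira): max(-7, 3, -2) = 3
n2 (Eve): min(20, 3) = 3
n3.1 (Kira): max(14, 2, 13) = 14
n3.2 (Kira): max(6, -16, -11, -4) = 6
n3 (Eve): min(14, 6) = 6
r (Kira): max(-15, 3, 6) = 6
At r, Kira picks n3 (highest: 6).
At n3, Eve picks n3.2 (lowest: 6).
At n3.2, Kira picks n3.2.1 (highest: 6).
Terminal value 6.

r -> n3 -> n3.2 -> n3.2.1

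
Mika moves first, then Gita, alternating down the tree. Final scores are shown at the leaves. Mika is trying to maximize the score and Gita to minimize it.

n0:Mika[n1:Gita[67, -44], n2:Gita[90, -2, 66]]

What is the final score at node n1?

-44

n1 (Gita): min(67, -44) = -44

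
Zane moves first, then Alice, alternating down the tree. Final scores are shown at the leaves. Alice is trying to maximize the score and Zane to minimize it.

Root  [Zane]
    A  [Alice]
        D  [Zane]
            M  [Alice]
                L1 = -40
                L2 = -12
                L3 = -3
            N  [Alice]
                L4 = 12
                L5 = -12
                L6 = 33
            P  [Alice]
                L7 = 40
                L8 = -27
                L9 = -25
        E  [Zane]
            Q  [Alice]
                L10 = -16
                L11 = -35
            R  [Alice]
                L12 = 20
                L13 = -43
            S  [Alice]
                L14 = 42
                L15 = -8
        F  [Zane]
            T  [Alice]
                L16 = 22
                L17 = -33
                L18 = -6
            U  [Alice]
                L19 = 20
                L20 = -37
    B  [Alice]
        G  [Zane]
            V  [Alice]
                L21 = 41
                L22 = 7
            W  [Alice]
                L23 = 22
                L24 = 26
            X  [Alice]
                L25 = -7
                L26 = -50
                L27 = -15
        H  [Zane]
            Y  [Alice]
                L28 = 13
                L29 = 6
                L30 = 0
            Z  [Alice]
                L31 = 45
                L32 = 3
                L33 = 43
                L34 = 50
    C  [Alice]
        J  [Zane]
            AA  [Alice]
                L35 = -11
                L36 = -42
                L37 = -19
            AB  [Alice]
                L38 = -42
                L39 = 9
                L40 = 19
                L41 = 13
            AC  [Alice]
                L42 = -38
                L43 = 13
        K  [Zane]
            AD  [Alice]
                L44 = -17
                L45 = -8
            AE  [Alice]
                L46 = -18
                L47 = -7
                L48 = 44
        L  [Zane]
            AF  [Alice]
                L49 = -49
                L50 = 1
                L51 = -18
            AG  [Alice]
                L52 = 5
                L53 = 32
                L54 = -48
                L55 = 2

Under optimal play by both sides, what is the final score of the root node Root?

M (Alice): max(-40, -12, -3) = -3
N (Alice): max(12, -12, 33) = 33
P (Alice): max(40, -27, -25) = 40
D (Zane): min(-3, 33, 40) = -3
Q (Alice): max(-16, -35) = -16
R (Alice): max(20, -43) = 20
S (Alice): max(42, -8) = 42
E (Zane): min(-16, 20, 42) = -16
T (Alice): max(22, -33, -6) = 22
U (Alice): max(20, -37) = 20
F (Zane): min(22, 20) = 20
A (Alice): max(-3, -16, 20) = 20
V (Alice): max(41, 7) = 41
W (Alice): max(22, 26) = 26
X (Alice): max(-7, -50, -15) = -7
G (Zane): min(41, 26, -7) = -7
Y (Alice): max(13, 6, 0) = 13
Z (Alice): max(45, 3, 43, 50) = 50
H (Zane): min(13, 50) = 13
B (Alice): max(-7, 13) = 13
AA (Alice): max(-11, -42, -19) = -11
AB (Alice): max(-42, 9, 19, 13) = 19
AC (Alice): max(-38, 13) = 13
J (Zane): min(-11, 19, 13) = -11
AD (Alice): max(-17, -8) = -8
AE (Alice): max(-18, -7, 44) = 44
K (Zane): min(-8, 44) = -8
AF (Alice): max(-49, 1, -18) = 1
AG (Alice): max(5, 32, -48, 2) = 32
L (Zane): min(1, 32) = 1
C (Alice): max(-11, -8, 1) = 1
Root (Zane): min(20, 13, 1) = 1

1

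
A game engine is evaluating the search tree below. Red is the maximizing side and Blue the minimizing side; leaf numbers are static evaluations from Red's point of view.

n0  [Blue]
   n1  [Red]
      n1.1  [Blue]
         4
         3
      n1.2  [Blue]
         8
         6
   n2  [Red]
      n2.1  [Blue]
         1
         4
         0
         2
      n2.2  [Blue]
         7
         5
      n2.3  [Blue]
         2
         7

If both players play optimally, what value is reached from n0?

n1.1 (Blue): min(4, 3) = 3
n1.2 (Blue): min(8, 6) = 6
n1 (Red): max(3, 6) = 6
n2.1 (Blue): min(1, 4, 0, 2) = 0
n2.2 (Blue): min(7, 5) = 5
n2.3 (Blue): min(2, 7) = 2
n2 (Red): max(0, 5, 2) = 5
n0 (Blue): min(6, 5) = 5

5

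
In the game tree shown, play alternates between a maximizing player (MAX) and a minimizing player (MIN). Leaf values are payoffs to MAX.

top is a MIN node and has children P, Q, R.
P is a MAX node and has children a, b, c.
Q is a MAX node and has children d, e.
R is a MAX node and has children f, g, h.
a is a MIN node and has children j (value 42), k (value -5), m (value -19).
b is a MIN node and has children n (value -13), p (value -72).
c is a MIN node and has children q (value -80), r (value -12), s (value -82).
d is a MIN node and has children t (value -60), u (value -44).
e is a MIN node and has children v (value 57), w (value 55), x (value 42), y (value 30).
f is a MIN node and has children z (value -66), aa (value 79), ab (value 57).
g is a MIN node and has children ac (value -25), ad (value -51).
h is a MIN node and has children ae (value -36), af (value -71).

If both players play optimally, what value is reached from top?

-51

a (MIN): min(42, -5, -19) = -19
b (MIN): min(-13, -72) = -72
c (MIN): min(-80, -12, -82) = -82
P (MAX): max(-19, -72, -82) = -19
d (MIN): min(-60, -44) = -60
e (MIN): min(57, 55, 42, 30) = 30
Q (MAX): max(-60, 30) = 30
f (MIN): min(-66, 79, 57) = -66
g (MIN): min(-25, -51) = -51
h (MIN): min(-36, -71) = -71
R (MAX): max(-66, -51, -71) = -51
top (MIN): min(-19, 30, -51) = -51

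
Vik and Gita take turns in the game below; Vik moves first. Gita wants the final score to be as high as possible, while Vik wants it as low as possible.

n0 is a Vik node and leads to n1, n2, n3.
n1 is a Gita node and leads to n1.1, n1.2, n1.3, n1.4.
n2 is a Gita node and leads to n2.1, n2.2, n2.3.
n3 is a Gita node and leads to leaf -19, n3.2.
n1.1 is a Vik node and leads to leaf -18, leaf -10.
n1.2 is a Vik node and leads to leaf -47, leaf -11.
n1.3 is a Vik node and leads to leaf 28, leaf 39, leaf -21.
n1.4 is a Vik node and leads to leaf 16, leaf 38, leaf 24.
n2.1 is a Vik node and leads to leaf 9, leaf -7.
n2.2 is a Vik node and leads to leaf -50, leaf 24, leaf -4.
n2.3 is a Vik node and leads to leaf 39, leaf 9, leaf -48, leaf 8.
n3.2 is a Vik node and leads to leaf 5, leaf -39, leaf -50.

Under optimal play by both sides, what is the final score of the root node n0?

-19

n1.1 (Vik): min(-18, -10) = -18
n1.2 (Vik): min(-47, -11) = -47
n1.3 (Vik): min(28, 39, -21) = -21
n1.4 (Vik): min(16, 38, 24) = 16
n1 (Gita): max(-18, -47, -21, 16) = 16
n2.1 (Vik): min(9, -7) = -7
n2.2 (Vik): min(-50, 24, -4) = -50
n2.3 (Vik): min(39, 9, -48, 8) = -48
n2 (Gita): max(-7, -50, -48) = -7
n3.2 (Vik): min(5, -39, -50) = -50
n3 (Gita): max(-19, -50) = -19
n0 (Vik): min(16, -7, -19) = -19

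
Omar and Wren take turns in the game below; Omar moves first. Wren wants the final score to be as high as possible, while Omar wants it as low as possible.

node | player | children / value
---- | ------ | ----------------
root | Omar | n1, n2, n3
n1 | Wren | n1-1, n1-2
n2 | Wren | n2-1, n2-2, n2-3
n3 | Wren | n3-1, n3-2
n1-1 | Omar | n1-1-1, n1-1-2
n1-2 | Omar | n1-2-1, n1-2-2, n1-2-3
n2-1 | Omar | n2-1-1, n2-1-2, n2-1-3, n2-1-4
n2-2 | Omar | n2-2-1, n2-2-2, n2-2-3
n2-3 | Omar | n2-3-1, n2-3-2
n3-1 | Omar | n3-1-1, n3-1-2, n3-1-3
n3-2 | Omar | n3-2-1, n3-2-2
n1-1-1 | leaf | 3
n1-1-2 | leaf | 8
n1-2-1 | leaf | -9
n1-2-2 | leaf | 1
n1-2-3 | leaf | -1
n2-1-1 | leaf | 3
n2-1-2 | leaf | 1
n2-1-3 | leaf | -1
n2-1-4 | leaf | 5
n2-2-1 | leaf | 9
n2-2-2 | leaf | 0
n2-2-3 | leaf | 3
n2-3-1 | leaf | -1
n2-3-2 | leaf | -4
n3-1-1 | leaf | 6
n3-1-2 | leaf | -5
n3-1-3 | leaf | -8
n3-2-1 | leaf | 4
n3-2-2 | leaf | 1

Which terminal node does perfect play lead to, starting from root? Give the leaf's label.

n2-2-2

n1-1 (Omar): min(3, 8) = 3
n1-2 (Omar): min(-9, 1, -1) = -9
n1 (Wren): max(3, -9) = 3
n2-1 (Omar): min(3, 1, -1, 5) = -1
n2-2 (Omar): min(9, 0, 3) = 0
n2-3 (Omar): min(-1, -4) = -4
n2 (Wren): max(-1, 0, -4) = 0
n3-1 (Omar): min(6, -5, -8) = -8
n3-2 (Omar): min(4, 1) = 1
n3 (Wren): max(-8, 1) = 1
root (Omar): min(3, 0, 1) = 0
At root, Omar picks n2 (lowest: 0).
At n2, Wren picks n2-2 (highest: 0).
At n2-2, Omar picks n2-2-2 (lowest: 0).
Terminal value 0.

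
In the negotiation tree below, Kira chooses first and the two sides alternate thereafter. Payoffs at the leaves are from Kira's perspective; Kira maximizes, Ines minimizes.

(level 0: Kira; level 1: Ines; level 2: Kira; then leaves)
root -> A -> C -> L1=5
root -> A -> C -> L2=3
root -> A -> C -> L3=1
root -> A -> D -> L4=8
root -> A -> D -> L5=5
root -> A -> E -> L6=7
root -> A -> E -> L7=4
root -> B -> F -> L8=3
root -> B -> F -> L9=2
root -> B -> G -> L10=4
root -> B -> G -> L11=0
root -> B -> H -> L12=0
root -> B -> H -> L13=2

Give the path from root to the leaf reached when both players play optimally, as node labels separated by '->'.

C (Kira): max(5, 3, 1) = 5
D (Kira): max(8, 5) = 8
E (Kira): max(7, 4) = 7
A (Ines): min(5, 8, 7) = 5
F (Kira): max(3, 2) = 3
G (Kira): max(4, 0) = 4
H (Kira): max(0, 2) = 2
B (Ines): min(3, 4, 2) = 2
root (Kira): max(5, 2) = 5
At root, Kira picks A (highest: 5).
At A, Ines picks C (lowest: 5).
At C, Kira picks L1 (highest: 5).
Terminal value 5.

root -> A -> C -> L1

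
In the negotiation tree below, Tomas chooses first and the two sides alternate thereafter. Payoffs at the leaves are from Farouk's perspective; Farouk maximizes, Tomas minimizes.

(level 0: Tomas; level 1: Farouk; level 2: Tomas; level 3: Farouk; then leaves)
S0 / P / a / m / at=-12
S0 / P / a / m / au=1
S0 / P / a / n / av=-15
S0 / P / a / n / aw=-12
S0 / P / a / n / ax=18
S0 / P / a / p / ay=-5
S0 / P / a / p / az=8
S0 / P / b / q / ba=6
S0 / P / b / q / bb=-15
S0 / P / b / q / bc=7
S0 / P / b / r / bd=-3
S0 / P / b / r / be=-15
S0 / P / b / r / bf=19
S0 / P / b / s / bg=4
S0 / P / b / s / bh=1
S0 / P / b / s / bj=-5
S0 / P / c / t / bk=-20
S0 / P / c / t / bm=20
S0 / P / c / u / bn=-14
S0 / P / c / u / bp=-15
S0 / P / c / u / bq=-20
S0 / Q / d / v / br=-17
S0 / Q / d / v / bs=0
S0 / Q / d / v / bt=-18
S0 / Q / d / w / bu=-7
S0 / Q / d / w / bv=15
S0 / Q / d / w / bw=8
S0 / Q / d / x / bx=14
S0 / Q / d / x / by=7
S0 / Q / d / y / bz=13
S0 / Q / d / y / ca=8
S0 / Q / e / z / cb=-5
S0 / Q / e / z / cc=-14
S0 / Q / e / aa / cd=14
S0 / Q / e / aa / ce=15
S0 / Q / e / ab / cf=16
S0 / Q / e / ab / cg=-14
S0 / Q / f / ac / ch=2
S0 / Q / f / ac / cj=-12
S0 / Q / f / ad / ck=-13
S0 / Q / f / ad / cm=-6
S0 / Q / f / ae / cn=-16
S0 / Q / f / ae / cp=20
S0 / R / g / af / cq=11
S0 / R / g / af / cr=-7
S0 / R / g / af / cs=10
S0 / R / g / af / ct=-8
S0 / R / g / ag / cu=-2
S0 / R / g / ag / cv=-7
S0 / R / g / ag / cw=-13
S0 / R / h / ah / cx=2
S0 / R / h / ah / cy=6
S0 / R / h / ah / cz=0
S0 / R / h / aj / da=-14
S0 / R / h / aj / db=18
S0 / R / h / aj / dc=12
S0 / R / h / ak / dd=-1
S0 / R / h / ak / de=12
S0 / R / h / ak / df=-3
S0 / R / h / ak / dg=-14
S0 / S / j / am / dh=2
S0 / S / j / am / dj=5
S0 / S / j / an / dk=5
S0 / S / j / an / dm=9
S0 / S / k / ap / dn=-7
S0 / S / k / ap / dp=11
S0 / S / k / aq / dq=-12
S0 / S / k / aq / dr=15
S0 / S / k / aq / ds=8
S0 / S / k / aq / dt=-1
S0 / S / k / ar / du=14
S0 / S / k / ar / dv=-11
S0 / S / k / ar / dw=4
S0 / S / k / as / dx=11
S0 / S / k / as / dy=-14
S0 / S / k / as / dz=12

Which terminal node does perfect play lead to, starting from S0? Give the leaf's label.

m (Farouk): max(-12, 1) = 1
n (Farouk): max(-15, -12, 18) = 18
p (Farouk): max(-5, 8) = 8
a (Tomas): min(1, 18, 8) = 1
q (Farouk): max(6, -15, 7) = 7
r (Farouk): max(-3, -15, 19) = 19
s (Farouk): max(4, 1, -5) = 4
b (Tomas): min(7, 19, 4) = 4
t (Farouk): max(-20, 20) = 20
u (Farouk): max(-14, -15, -20) = -14
c (Tomas): min(20, -14) = -14
P (Farouk): max(1, 4, -14) = 4
v (Farouk): max(-17, 0, -18) = 0
w (Farouk): max(-7, 15, 8) = 15
x (Farouk): max(14, 7) = 14
y (Farouk): max(13, 8) = 13
d (Tomas): min(0, 15, 14, 13) = 0
z (Farouk): max(-5, -14) = -5
aa (Farouk): max(14, 15) = 15
ab (Farouk): max(16, -14) = 16
e (Tomas): min(-5, 15, 16) = -5
ac (Farouk): max(2, -12) = 2
ad (Farouk): max(-13, -6) = -6
ae (Farouk): max(-16, 20) = 20
f (Tomas): min(2, -6, 20) = -6
Q (Farouk): max(0, -5, -6) = 0
af (Farouk): max(11, -7, 10, -8) = 11
ag (Farouk): max(-2, -7, -13) = -2
g (Tomas): min(11, -2) = -2
ah (Farouk): max(2, 6, 0) = 6
aj (Farouk): max(-14, 18, 12) = 18
ak (Farouk): max(-1, 12, -3, -14) = 12
h (Tomas): min(6, 18, 12) = 6
R (Farouk): max(-2, 6) = 6
am (Farouk): max(2, 5) = 5
an (Farouk): max(5, 9) = 9
j (Tomas): min(5, 9) = 5
ap (Farouk): max(-7, 11) = 11
aq (Farouk): max(-12, 15, 8, -1) = 15
ar (Farouk): max(14, -11, 4) = 14
as (Farouk): max(11, -14, 12) = 12
k (Tomas): min(11, 15, 14, 12) = 11
S (Farouk): max(5, 11) = 11
S0 (Tomas): min(4, 0, 6, 11) = 0
At S0, Tomas picks Q (lowest: 0).
At Q, Farouk picks d (highest: 0).
At d, Tomas picks v (lowest: 0).
At v, Farouk picks bs (highest: 0).
Terminal value 0.

bs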